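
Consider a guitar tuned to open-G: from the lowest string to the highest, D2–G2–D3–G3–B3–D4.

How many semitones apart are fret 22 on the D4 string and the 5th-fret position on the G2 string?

36 semitones

D4 at fret 22 → C6 (MIDI 84); G2 at fret 5 → C3 (MIDI 48).
84 − 48 = 36, so the two pitches are 36 semitones apart, with C6 the higher.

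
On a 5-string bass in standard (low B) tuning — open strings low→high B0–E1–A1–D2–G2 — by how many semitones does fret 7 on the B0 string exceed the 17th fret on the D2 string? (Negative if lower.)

-25 semitones

B0 at fret 7 → F#1 (MIDI 30); D2 at fret 17 → G3 (MIDI 55).
30 − 55 = -25, so the two pitches are 25 semitones apart.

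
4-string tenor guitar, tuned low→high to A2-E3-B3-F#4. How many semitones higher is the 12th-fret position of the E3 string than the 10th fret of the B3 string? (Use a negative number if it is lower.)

E3 at fret 12 → E4 (MIDI 64); B3 at fret 10 → A4 (MIDI 69).
64 − 69 = -5, so the two pitches are 5 semitones apart.

-5 semitones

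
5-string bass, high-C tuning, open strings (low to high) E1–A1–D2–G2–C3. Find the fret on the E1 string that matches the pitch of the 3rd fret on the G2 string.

18

Fret 3 on G2 is MIDI 43 + 3 = 46 (A#2). On the E1 string (open MIDI 28), that pitch is 46 − 28 = fret 18.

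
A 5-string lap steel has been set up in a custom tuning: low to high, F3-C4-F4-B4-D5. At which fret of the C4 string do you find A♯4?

A♯4 is 10 semitones above the open C4 (C–C#–D–D#–…–G#–A–A#), so it sits at fret 10.

10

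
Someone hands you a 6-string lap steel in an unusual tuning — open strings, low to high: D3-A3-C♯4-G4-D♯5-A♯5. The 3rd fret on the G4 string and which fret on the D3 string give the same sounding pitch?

Fret 3 on G4 is MIDI 67 + 3 = 70 (A♯4). On the D3 string (open MIDI 50), that pitch is 70 − 50 = fret 20.

20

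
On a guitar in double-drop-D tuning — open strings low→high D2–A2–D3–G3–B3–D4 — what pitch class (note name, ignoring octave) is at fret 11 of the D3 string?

D3 is MIDI 50. Adding 11 gives 61; 61 mod 12 = 1, i.e. C#.
(Equivalently spelled Db.)

C#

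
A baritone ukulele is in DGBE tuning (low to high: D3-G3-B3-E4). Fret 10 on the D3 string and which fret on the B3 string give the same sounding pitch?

Fret 10 on D3 is MIDI 50 + 10 = 60 (C4). On the B3 string (open MIDI 59), that pitch is 60 − 59 = fret 1.

1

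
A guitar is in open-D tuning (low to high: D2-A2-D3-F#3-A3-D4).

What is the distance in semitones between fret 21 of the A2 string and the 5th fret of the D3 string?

A2 at fret 21 → F#4 (MIDI 66); D3 at fret 5 → G3 (MIDI 55).
66 − 55 = 11, so the two pitches are 11 semitones apart, with F#4 the higher.

11 semitones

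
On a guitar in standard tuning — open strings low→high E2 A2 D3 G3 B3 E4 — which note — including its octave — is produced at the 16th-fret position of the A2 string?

C#4

The open A2 string plus 16 semitones: A–A#–B–C–…–B–C–C#.
The walk passes from B into C 2 times, so the octave number goes from 2 to 4.
(Equivalently spelled Db4.)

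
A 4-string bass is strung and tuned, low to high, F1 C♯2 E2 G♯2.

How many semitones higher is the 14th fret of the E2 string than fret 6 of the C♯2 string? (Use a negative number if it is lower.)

11 semitones

E2 at fret 14 → F♯3 (MIDI 54); C♯2 at fret 6 → G2 (MIDI 43).
54 − 43 = 11, so the two pitches are 11 semitones apart.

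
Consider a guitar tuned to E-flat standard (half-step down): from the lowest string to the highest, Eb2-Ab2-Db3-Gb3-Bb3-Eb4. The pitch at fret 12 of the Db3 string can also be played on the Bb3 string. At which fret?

Fret 12 on Db3 is MIDI 49 + 12 = 61 (Db4). On the Bb3 string (open MIDI 58), that pitch is 61 − 58 = fret 3.

3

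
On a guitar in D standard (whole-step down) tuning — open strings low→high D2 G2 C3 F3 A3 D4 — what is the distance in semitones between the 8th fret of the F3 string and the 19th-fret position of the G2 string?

F3 at fret 8 → C#4 (MIDI 61); G2 at fret 19 → D4 (MIDI 62).
61 − 62 = -1, so the two pitches are 1 semitone apart, with D4 the higher.

1 semitone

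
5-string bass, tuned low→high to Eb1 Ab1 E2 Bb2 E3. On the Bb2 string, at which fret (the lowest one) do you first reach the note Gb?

From Bb2, count semitones up the chromatic scale until reaching Gb: Bb–B–C–Db–D–Eb–E–F–Gb — 8 steps.

8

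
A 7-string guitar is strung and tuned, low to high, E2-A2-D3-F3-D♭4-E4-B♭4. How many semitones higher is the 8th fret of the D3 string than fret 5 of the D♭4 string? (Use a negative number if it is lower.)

D3 at fret 8 → B♭3 (MIDI 58); D♭4 at fret 5 → G♭4 (MIDI 66).
58 − 66 = -8, so the two pitches are 8 semitones apart.

-8 semitones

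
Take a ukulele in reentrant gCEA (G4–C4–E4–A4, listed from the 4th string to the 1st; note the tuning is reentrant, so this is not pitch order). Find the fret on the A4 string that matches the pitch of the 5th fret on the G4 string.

G4 at fret 5 is G4 + 5 semitones = C5.
The open A4 string is 2 semitones above the open G4, so the same pitch on the A4 string lies at fret 5 − 2 = 3.

3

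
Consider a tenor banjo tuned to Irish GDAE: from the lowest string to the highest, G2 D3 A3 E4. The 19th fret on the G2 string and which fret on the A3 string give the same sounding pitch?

Fret 19 on G2 is MIDI 43 + 19 = 62 (D4). On the A3 string (open MIDI 57), that pitch is 62 − 57 = fret 5.

5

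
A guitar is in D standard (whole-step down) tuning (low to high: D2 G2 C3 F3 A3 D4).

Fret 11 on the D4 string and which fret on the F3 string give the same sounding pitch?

D4 at fret 11 is D4 + 11 semitones = C♯5.
The open F3 string is 9 semitones below the open D4, so the same pitch on the F3 string lies at fret 11 + 9 = 20.

20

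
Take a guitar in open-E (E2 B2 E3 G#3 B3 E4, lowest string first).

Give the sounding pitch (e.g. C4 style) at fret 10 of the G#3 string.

The open G#3 string plus 10 semitones: G#–A–A#–B–…–E–F–F#.
The walk passes from B into C once, so the octave number goes from 3 to 4.
(Equivalently spelled Gb4.)

F#4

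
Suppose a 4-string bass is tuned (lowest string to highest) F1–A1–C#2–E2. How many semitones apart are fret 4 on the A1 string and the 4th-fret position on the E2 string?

7 semitones

A1 at fret 4 → C#2 (MIDI 37); E2 at fret 4 → G#2 (MIDI 44).
37 − 44 = -7, so the two pitches are 7 semitones apart, with G#2 the higher.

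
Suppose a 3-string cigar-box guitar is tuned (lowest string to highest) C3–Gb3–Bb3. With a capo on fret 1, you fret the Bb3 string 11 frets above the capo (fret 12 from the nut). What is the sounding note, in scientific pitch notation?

The capo raises the open Bb3 by 1 semitone to B3; fretting 11 more gives Bb3 + 1 + 11 = Bb3 + 12 semitones = Bb4.
(Also written A#.)

Bb4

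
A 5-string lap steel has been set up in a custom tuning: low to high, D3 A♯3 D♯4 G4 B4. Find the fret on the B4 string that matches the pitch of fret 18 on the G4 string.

14

G4 at fret 18 is G4 + 18 semitones = C♯6.
The open B4 string is 4 semitones above the open G4, so the same pitch on the B4 string lies at fret 18 − 4 = 14.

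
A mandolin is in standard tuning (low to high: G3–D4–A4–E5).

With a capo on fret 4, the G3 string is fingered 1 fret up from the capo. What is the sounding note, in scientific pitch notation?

The capo raises the open G3 by 4 semitones to B3; fretting 1 more gives G3 + 4 + 1 = G3 + 5 semitones = C4.

C4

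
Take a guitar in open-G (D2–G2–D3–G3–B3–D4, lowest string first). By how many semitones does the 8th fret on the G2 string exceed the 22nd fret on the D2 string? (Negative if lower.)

-9 semitones

G2 at fret 8 → D#3 (MIDI 51); D2 at fret 22 → C4 (MIDI 60).
51 − 60 = -9, so the two pitches are 9 semitones apart.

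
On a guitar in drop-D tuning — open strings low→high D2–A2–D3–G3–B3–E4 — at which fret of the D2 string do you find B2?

9

B2 is 9 semitones above the open D2 (D–D#–E–F–F#–G–G#–A–A#–B), so it sits at fret 9.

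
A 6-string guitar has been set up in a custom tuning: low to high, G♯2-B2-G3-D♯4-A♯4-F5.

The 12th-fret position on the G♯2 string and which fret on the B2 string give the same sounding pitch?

G♯2 at fret 12 is G♯2 + 12 semitones = G♯3.
The open B2 string is 3 semitones above the open G♯2, so the same pitch on the B2 string lies at fret 12 − 3 = 9.

9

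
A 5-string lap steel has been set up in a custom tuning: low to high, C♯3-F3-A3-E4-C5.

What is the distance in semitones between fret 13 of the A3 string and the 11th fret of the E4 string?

A3 at fret 13 → A♯4 (MIDI 70); E4 at fret 11 → D♯5 (MIDI 75).
70 − 75 = -5, so the two pitches are 5 semitones apart, with D♯5 the higher.

5 semitones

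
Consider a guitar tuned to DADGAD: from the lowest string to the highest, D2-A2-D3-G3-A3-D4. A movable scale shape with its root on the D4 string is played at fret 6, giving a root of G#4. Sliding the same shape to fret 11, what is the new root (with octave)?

Moving from fret 6 to fret 11 shifts the root by 5 semitones.
G#4 up 5 semitones is C#5.

C#5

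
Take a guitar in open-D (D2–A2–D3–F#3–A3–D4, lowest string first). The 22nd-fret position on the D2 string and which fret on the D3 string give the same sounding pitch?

Fret 22 on D2 is MIDI 38 + 22 = 60 (C4). On the D3 string (open MIDI 50), that pitch is 60 − 50 = fret 10.

10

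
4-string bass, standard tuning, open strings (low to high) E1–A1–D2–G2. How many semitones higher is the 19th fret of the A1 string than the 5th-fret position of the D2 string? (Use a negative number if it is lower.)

9 semitones

A1 at fret 19 → E3 (MIDI 52); D2 at fret 5 → G2 (MIDI 43).
52 − 43 = 9, so the two pitches are 9 semitones apart.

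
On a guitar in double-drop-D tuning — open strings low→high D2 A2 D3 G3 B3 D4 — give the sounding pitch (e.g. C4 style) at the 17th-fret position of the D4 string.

D4 is MIDI 62. Adding 17 gives 79, which is G5.

G5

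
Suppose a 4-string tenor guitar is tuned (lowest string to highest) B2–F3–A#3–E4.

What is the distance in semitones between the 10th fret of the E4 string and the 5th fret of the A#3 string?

E4 at fret 10 → D5 (MIDI 74); A#3 at fret 5 → D#4 (MIDI 63).
74 − 63 = 11, so the two pitches are 11 semitones apart, with D5 the higher.

11 semitones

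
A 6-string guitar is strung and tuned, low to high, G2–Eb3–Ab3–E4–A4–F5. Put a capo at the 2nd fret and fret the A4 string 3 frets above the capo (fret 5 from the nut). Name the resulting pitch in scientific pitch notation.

D5

The capo raises the open A4 by 2 semitones to B4; fretting 3 more gives A4 + 2 + 3 = A4 + 5 semitones = D5.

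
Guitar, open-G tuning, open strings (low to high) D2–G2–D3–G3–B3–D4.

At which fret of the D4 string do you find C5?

C5 is 10 semitones above the open D4 (D–D#–E–F–…–A#–B–C), so it sits at fret 10.

10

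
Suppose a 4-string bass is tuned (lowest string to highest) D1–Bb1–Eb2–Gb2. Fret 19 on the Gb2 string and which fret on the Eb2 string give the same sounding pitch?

Gb2 at fret 19 is Gb2 + 19 semitones = Db4.
The open Eb2 string is 3 semitones below the open Gb2, so the same pitch on the Eb2 string lies at fret 19 + 3 = 22.

22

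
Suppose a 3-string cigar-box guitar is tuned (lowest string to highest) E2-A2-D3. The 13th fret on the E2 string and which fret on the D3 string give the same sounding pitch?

3

E2 at fret 13 is E2 + 13 semitones = F3.
The open D3 string is 10 semitones above the open E2, so the same pitch on the D3 string lies at fret 13 − 10 = 3.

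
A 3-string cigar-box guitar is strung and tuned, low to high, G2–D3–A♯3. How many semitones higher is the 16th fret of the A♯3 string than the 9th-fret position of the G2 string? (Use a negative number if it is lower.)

A♯3 at fret 16 → D5 (MIDI 74); G2 at fret 9 → E3 (MIDI 52).
74 − 52 = 22, so the two pitches are 22 semitones apart.

22 semitones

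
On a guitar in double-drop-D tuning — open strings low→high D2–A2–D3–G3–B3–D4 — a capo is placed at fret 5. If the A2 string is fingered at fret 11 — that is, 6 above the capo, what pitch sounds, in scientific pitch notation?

The capo raises the open A2 by 5 semitones to D3; fretting 6 more gives A2 + 5 + 6 = A2 + 11 semitones = G♯3.

G♯3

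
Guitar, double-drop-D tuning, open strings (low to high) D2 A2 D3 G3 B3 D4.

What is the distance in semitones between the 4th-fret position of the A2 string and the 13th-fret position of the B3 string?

23 semitones

A2 at fret 4 → C♯3 (MIDI 49); B3 at fret 13 → C5 (MIDI 72).
49 − 72 = -23, so the two pitches are 23 semitones apart, with C5 the higher.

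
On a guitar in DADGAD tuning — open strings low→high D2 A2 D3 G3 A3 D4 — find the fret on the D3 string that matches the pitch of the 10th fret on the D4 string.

D4 at fret 10 is D4 + 10 semitones = C5.
The open D3 string is 12 semitones below the open D4, so the same pitch on the D3 string lies at fret 10 + 12 = 22.

22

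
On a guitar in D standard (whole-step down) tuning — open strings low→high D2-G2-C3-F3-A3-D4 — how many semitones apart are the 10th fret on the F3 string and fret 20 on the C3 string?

5 semitones

F3 at fret 10 → D#4 (MIDI 63); C3 at fret 20 → G#4 (MIDI 68).
63 − 68 = -5, so the two pitches are 5 semitones apart, with G#4 the higher.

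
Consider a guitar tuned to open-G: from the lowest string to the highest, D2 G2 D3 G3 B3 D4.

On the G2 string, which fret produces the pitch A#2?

3

A#2 is 3 semitones above the open G2 (G–G#–A–A#), so it sits at fret 3.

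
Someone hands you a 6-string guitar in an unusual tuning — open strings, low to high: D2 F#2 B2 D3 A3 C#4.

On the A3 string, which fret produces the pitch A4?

12

A4 is 12 semitones above the open A3 (A–A#–B–C–…–G–G#–A), so it sits at fret 12.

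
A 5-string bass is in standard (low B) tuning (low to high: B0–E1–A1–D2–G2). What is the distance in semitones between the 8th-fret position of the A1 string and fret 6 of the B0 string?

A1 at fret 8 → F2 (MIDI 41); B0 at fret 6 → F1 (MIDI 29).
41 − 29 = 12, so the two pitches are 12 semitones apart, with F2 the higher.

12 semitones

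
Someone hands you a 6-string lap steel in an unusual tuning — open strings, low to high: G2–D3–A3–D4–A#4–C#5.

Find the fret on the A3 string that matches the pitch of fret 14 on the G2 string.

Fret 14 on G2 is MIDI 43 + 14 = 57 (A3). On the A3 string (open MIDI 57), that pitch is 57 − 57 = fret 0.

0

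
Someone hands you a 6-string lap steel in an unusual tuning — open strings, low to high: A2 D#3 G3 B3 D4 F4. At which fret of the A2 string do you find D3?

5

D3 is 5 semitones above the open A2 (A–A#–B–C–C#–D), so it sits at fret 5.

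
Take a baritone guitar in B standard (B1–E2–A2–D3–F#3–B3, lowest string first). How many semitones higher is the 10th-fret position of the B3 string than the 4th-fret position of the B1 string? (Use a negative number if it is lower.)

B3 at fret 10 → A4 (MIDI 69); B1 at fret 4 → D#2 (MIDI 39).
69 − 39 = 30, so the two pitches are 30 semitones apart.

30 semitones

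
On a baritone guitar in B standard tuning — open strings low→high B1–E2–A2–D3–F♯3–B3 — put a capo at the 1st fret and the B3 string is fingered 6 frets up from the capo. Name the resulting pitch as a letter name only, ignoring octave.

The capo raises the open B3 by 1 semitone to C4; fretting 6 more gives B3 + 1 + 6 = B3 + 7 semitones, landing on F♯.

F♯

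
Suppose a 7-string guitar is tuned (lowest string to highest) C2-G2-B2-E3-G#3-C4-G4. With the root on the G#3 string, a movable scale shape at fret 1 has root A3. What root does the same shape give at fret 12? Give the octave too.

Moving from fret 1 to fret 12 shifts the root by 11 semitones.
A3 up 11 semitones is G#4.

G#4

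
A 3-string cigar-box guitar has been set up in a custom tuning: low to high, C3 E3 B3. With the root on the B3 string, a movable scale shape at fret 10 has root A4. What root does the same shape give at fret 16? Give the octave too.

Moving from fret 10 to fret 16 shifts the root by 6 semitones.
A4 up 6 semitones is Eb5.

Eb5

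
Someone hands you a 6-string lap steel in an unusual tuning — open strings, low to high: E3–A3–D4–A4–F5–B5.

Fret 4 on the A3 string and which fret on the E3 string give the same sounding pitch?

9

Fret 4 on A3 is MIDI 57 + 4 = 61 (D♭4). On the E3 string (open MIDI 52), that pitch is 61 − 52 = fret 9.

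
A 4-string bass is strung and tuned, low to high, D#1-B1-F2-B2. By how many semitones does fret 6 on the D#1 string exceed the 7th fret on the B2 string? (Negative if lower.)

D#1 at fret 6 → A1 (MIDI 33); B2 at fret 7 → F#3 (MIDI 54).
33 − 54 = -21, so the two pitches are 21 semitones apart.

-21 semitones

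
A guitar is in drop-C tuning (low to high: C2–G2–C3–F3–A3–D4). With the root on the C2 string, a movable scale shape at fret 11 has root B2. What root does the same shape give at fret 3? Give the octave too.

Moving from fret 11 to fret 3 shifts the root by -8 semitones.
B2 down 8 semitones is D#2.

D#2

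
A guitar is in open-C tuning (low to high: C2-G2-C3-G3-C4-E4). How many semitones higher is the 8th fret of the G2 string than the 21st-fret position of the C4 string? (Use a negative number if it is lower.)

G2 at fret 8 → D♯3 (MIDI 51); C4 at fret 21 → A5 (MIDI 81).
51 − 81 = -30, so the two pitches are 30 semitones apart.

-30 semitones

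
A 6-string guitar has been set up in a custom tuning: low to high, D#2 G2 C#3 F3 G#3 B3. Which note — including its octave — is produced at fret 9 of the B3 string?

The open B3 string plus 9 semitones: B–C–C#–D–D#–E–F–F#–G–G#.
The walk passes from B into C once, so the octave number goes from 3 to 4.
(Equivalently spelled Ab4.)

G#4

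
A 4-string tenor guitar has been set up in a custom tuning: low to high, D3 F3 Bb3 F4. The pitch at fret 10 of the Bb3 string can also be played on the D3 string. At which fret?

18

Fret 10 on Bb3 is MIDI 58 + 10 = 68 (Ab4). On the D3 string (open MIDI 50), that pitch is 68 − 50 = fret 18.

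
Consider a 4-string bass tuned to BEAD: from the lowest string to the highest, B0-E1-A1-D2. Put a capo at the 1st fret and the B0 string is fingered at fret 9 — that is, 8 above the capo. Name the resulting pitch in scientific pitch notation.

The capo raises the open B0 by 1 semitone to C1; fretting 8 more gives B0 + 1 + 8 = B0 + 9 semitones = G#1.
(Also written Ab.)

G#1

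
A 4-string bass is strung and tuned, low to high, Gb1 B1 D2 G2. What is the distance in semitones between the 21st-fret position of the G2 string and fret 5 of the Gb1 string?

29 semitones

G2 at fret 21 → E4 (MIDI 64); Gb1 at fret 5 → B1 (MIDI 35).
64 − 35 = 29, so the two pitches are 29 semitones apart, with E4 the higher.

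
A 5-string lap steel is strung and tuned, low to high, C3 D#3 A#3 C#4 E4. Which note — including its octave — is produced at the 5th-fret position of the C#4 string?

F#4

Each fret is one semitone, so C#4 + 5 = F#4.
(Equivalently spelled Gb4.)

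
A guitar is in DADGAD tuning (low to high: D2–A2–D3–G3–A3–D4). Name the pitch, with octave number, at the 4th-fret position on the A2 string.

A2 is MIDI 45. Adding 4 gives 49, which is C#3.

C#3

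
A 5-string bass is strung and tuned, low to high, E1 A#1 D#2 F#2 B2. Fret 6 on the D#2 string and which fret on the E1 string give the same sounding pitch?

D#2 at fret 6 is D#2 + 6 semitones = A2.
The open E1 string is 11 semitones below the open D#2, so the same pitch on the E1 string lies at fret 6 + 11 = 17.

17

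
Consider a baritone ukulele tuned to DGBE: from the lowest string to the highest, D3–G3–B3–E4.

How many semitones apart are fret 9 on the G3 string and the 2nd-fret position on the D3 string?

12 semitones

G3 at fret 9 → E4 (MIDI 64); D3 at fret 2 → E3 (MIDI 52).
64 − 52 = 12, so the two pitches are 12 semitones apart, with E4 the higher.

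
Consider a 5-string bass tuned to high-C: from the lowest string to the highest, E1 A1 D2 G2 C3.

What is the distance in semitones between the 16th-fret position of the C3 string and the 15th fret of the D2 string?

11 semitones

C3 at fret 16 → E4 (MIDI 64); D2 at fret 15 → F3 (MIDI 53).
64 − 53 = 11, so the two pitches are 11 semitones apart, with E4 the higher.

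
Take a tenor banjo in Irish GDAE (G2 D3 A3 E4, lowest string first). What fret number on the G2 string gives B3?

16

B3 is 16 semitones above the open G2 (G–G#–A–A#–…–A–A#–B), so it sits at fret 16.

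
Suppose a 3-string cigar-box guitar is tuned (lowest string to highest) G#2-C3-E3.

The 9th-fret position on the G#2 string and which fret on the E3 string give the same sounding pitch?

G#2 at fret 9 is G#2 + 9 semitones = F3.
The open E3 string is 8 semitones above the open G#2, so the same pitch on the E3 string lies at fret 9 − 8 = 1.

1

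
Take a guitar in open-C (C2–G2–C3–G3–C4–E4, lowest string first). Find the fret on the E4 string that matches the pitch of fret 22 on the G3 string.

G3 at fret 22 is G3 + 22 semitones = F5.
The open E4 string is 9 semitones above the open G3, so the same pitch on the E4 string lies at fret 22 − 9 = 13.

13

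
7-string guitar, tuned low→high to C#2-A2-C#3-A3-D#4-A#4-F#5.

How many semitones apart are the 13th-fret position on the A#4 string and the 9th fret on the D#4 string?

11 semitones

A#4 at fret 13 → B5 (MIDI 83); D#4 at fret 9 → C5 (MIDI 72).
83 − 72 = 11, so the two pitches are 11 semitones apart, with B5 the higher.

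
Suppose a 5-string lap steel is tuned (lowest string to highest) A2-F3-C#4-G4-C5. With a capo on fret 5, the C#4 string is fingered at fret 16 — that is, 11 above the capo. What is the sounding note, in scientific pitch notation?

The capo raises the open C#4 by 5 semitones to F#4; fretting 11 more gives C#4 + 5 + 11 = C#4 + 16 semitones = F5.

F5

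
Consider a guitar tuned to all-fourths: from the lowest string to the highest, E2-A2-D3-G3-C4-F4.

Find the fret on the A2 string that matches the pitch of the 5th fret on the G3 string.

15

G3 at fret 5 is G3 + 5 semitones = C4.
The open A2 string is 10 semitones below the open G3, so the same pitch on the A2 string lies at fret 5 + 10 = 15.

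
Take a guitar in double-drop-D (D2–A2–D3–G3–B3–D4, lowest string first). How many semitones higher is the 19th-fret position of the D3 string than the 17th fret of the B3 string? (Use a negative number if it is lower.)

D3 at fret 19 → A4 (MIDI 69); B3 at fret 17 → E5 (MIDI 76).
69 − 76 = -7, so the two pitches are 7 semitones apart.

-7 semitones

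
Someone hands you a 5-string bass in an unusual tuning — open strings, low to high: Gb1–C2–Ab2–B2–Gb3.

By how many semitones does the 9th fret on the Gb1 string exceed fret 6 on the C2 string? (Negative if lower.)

-3 semitones

Gb1 at fret 9 → Eb2 (MIDI 39); C2 at fret 6 → Gb2 (MIDI 42).
39 − 42 = -3, so the two pitches are 3 semitones apart.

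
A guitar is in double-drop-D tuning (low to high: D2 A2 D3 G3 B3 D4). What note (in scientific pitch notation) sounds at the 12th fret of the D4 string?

The open D4 string plus 12 semitones: D–D#–E–F–…–C–C#–D.
The walk passes from B into C once, so the octave number goes from 4 to 5.

D5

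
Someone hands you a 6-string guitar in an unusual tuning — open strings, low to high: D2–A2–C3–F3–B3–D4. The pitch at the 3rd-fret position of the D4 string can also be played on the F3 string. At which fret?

Fret 3 on D4 is MIDI 62 + 3 = 65 (F4). On the F3 string (open MIDI 53), that pitch is 65 − 53 = fret 12.

12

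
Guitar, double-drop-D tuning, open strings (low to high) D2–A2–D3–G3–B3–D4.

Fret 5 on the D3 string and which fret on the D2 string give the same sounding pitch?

D3 at fret 5 is D3 + 5 semitones = G3.
The open D2 string is 12 semitones below the open D3, so the same pitch on the D2 string lies at fret 5 + 12 = 17.

17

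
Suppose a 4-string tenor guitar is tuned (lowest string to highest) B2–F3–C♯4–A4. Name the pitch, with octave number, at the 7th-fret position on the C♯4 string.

G♯4

The open C♯4 string plus 7 semitones: C#–D–D#–E–F–F#–G–G#.
No B→C boundary is crossed, so the octave stays at 4.
(Equivalently spelled A♭4.)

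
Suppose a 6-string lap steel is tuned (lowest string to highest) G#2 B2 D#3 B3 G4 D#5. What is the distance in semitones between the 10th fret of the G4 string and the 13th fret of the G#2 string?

G4 at fret 10 → F5 (MIDI 77); G#2 at fret 13 → A3 (MIDI 57).
77 − 57 = 20, so the two pitches are 20 semitones apart, with F5 the higher.

20 semitones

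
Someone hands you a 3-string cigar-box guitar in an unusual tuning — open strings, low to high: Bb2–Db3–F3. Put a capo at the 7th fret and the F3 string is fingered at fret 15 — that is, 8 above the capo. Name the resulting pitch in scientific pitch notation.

Ab4

The capo raises the open F3 by 7 semitones to C4; fretting 8 more gives F3 + 7 + 8 = F3 + 15 semitones = Ab4.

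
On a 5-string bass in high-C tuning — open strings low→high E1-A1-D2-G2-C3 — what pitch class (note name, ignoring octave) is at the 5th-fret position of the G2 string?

C

The open G2 string plus 5 semitones: G–G#–A–A#–B–C.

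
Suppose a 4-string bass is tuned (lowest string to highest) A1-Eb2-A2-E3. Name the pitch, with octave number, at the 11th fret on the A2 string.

A2 is MIDI 45. Adding 11 gives 56, which is Ab3.
(Equivalently spelled G#3.)

Ab3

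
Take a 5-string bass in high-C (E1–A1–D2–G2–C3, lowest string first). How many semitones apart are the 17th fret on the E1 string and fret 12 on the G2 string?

10 semitones

E1 at fret 17 → A2 (MIDI 45); G2 at fret 12 → G3 (MIDI 55).
45 − 55 = -10, so the two pitches are 10 semitones apart, with G3 the higher.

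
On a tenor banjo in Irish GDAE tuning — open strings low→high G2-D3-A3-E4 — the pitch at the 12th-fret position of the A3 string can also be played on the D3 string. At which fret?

19

A3 at fret 12 is A3 + 12 semitones = A4.
The open D3 string is 7 semitones below the open A3, so the same pitch on the D3 string lies at fret 12 + 7 = 19.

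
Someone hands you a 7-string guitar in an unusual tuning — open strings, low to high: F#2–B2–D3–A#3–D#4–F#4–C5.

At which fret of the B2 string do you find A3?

A3 is 10 semitones above the open B2 (B–C–C#–D–…–G–G#–A), so it sits at fret 10.

10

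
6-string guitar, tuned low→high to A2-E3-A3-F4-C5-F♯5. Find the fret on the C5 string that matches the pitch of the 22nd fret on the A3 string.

A3 at fret 22 is A3 + 22 semitones = G5.
The open C5 string is 15 semitones above the open A3, so the same pitch on the C5 string lies at fret 22 − 15 = 7.

7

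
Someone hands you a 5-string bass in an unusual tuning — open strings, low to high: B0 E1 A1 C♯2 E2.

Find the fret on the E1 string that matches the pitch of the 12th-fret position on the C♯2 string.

21

Fret 12 on C♯2 is MIDI 37 + 12 = 49 (C♯3). On the E1 string (open MIDI 28), that pitch is 49 − 28 = fret 21.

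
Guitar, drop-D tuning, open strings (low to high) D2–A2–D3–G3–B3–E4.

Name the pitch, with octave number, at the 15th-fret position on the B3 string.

D5

B3 is MIDI 59. Adding 15 gives 74, which is D5.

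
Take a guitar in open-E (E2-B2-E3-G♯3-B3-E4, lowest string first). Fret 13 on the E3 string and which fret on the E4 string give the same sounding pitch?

E3 at fret 13 is E3 + 13 semitones = F4.
The open E4 string is 12 semitones above the open E3, so the same pitch on the E4 string lies at fret 13 − 12 = 1.

1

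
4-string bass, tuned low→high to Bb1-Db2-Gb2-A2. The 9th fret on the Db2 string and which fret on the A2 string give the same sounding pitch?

Fret 9 on Db2 is MIDI 37 + 9 = 46 (Bb2). On the A2 string (open MIDI 45), that pitch is 46 − 45 = fret 1.

1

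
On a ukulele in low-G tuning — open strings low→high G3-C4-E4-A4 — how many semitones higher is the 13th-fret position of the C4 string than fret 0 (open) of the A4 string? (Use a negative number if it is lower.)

C4 at fret 13 → C#5 (MIDI 73); A4 at fret 0 → A4 (MIDI 69).
73 − 69 = 4, so the two pitches are 4 semitones apart.

4 semitones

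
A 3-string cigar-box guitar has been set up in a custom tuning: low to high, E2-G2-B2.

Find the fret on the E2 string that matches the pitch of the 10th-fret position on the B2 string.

B2 at fret 10 is B2 + 10 semitones = A3.
The open E2 string is 7 semitones below the open B2, so the same pitch on the E2 string lies at fret 10 + 7 = 17.

17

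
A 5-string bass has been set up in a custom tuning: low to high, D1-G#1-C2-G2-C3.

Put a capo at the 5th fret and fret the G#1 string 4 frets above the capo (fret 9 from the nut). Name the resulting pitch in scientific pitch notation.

F2

The capo raises the open G#1 by 5 semitones to C#2; fretting 4 more gives G#1 + 5 + 4 = G#1 + 9 semitones = F2.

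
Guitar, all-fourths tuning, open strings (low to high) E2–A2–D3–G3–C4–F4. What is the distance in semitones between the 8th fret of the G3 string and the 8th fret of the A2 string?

G3 at fret 8 → D♯4 (MIDI 63); A2 at fret 8 → F3 (MIDI 53).
63 − 53 = 10, so the two pitches are 10 semitones apart, with D♯4 the higher.

10 semitones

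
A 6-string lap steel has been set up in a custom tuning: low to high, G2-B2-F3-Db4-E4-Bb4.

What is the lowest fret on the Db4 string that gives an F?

From Db4, count semitones up the chromatic scale until reaching F: Db–D–Eb–E–F — 4 steps.

4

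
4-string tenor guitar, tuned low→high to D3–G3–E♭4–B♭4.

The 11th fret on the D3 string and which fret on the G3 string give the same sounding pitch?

6

Fret 11 on D3 is MIDI 50 + 11 = 61 (D♭4). On the G3 string (open MIDI 55), that pitch is 61 − 55 = fret 6.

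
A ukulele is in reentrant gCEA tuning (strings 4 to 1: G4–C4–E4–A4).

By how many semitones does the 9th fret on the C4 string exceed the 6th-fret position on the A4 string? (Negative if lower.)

-6 semitones

C4 at fret 9 → A4 (MIDI 69); A4 at fret 6 → D♯5 (MIDI 75).
69 − 75 = -6, so the two pitches are 6 semitones apart.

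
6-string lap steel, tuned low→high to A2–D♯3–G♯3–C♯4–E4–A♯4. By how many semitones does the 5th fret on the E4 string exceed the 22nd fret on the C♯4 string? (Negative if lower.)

-14 semitones

E4 at fret 5 → A4 (MIDI 69); C♯4 at fret 22 → B5 (MIDI 83).
69 − 83 = -14, so the two pitches are 14 semitones apart.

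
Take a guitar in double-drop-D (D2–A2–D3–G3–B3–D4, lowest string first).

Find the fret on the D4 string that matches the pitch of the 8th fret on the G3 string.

Fret 8 on G3 is MIDI 55 + 8 = 63 (D♯4). On the D4 string (open MIDI 62), that pitch is 63 − 62 = fret 1.

1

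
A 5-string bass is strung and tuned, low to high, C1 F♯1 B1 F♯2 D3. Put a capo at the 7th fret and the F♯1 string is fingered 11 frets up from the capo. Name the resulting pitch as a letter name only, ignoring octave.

C

The capo raises the open F♯1 by 7 semitones to C♯2; fretting 11 more gives F♯1 + 7 + 11 = F♯1 + 18 semitones, landing on C.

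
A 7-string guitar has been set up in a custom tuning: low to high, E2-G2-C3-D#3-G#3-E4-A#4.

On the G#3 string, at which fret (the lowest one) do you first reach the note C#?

From G#3, count semitones up the chromatic scale until reaching C#: G#–A–A#–B–C–C# — 5 steps.

5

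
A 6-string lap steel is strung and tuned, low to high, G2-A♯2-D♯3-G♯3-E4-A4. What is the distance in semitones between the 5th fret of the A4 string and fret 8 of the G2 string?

A4 at fret 5 → D5 (MIDI 74); G2 at fret 8 → D♯3 (MIDI 51).
74 − 51 = 23, so the two pitches are 23 semitones apart, with D5 the higher.

23 semitones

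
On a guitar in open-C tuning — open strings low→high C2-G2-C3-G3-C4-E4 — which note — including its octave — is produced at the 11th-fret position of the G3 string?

F♯4

The open G3 string plus 11 semitones: G–G#–A–A#–…–E–F–F#.
The walk passes from B into C once, so the octave number goes from 3 to 4.
(Equivalently spelled G♭4.)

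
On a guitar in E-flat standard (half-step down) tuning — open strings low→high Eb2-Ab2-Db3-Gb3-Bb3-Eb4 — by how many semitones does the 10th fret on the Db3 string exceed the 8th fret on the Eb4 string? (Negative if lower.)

Db3 at fret 10 → B3 (MIDI 59); Eb4 at fret 8 → B4 (MIDI 71).
59 − 71 = -12, so the two pitches are 12 semitones apart.

-12 semitones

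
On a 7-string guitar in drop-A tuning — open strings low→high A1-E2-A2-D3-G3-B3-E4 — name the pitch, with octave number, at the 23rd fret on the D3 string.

Each fret is one semitone, so D3 + 23 = C♯5.
(Equivalently spelled D♭5.)

C♯5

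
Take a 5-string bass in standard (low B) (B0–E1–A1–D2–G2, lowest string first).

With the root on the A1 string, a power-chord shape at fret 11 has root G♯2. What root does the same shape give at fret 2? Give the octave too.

Moving from fret 11 to fret 2 shifts the root by -9 semitones.
G♯2 down 9 semitones is B1.

B1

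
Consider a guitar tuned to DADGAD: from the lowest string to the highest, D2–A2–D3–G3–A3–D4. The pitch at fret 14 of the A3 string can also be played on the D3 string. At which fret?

21

Fret 14 on A3 is MIDI 57 + 14 = 71 (B4). On the D3 string (open MIDI 50), that pitch is 71 − 50 = fret 21.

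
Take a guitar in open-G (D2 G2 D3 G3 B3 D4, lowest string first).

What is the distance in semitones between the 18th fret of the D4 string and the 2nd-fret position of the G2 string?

D4 at fret 18 → G#5 (MIDI 80); G2 at fret 2 → A2 (MIDI 45).
80 − 45 = 35, so the two pitches are 35 semitones apart, with G#5 the higher.

35 semitones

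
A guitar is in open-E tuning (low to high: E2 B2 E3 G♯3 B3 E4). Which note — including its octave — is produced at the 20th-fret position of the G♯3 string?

E5

The open G♯3 string plus 20 semitones: G#–A–A#–B–…–D–D#–E.
The walk passes from B into C 2 times, so the octave number goes from 3 to 5.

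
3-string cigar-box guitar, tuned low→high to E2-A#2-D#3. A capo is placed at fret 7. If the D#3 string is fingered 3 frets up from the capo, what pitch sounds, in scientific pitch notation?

The capo raises the open D#3 by 7 semitones to A#3; fretting 3 more gives D#3 + 7 + 3 = D#3 + 10 semitones = C#4.
(Also written Db.)

C#4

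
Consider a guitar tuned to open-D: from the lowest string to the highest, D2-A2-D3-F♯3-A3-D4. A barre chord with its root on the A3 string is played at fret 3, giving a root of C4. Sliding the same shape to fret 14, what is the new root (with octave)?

Moving from fret 3 to fret 14 shifts the root by 11 semitones.
C4 up 11 semitones is B4.

B4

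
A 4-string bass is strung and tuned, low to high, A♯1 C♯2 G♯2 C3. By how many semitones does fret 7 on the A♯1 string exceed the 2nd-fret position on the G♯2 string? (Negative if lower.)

-5 semitones

A♯1 at fret 7 → F2 (MIDI 41); G♯2 at fret 2 → A♯2 (MIDI 46).
41 − 46 = -5, so the two pitches are 5 semitones apart.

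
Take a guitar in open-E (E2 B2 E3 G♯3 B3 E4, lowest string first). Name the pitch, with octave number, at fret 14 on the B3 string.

C♯5

B3 is MIDI 59. Adding 14 gives 73, which is C♯5.
(Equivalently spelled D♭5.)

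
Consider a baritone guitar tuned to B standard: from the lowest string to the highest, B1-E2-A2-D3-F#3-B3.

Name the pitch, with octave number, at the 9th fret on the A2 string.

F#3

The open A2 string plus 9 semitones: A–A#–B–C–C#–D–D#–E–F–F#.
The walk passes from B into C once, so the octave number goes from 2 to 3.
(Equivalently spelled Gb3.)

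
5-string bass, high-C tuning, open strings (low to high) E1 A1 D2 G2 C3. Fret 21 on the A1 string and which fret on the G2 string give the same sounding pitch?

11

Fret 21 on A1 is MIDI 33 + 21 = 54 (F#3). On the G2 string (open MIDI 43), that pitch is 54 − 43 = fret 11.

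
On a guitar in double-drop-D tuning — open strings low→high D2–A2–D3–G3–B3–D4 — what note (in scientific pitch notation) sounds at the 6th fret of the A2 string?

Each fret is one semitone, so A2 + 6 = D#3.
(Equivalently spelled Eb3.)

D#3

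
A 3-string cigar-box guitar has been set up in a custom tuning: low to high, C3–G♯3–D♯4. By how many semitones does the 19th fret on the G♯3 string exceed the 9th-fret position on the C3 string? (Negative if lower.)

G♯3 at fret 19 → D♯5 (MIDI 75); C3 at fret 9 → A3 (MIDI 57).
75 − 57 = 18, so the two pitches are 18 semitones apart.

18 semitones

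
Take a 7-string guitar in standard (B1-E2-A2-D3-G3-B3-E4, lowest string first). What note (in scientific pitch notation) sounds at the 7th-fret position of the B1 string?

Each fret is one semitone, so B1 + 7 = F#2.
(Equivalently spelled Gb2.)

F#2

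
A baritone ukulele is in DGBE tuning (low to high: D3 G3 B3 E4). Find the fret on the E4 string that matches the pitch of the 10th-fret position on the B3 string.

B3 at fret 10 is B3 + 10 semitones = A4.
The open E4 string is 5 semitones above the open B3, so the same pitch on the E4 string lies at fret 10 − 5 = 5.

5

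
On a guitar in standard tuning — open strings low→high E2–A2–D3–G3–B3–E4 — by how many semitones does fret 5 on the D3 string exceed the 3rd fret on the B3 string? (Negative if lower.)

D3 at fret 5 → G3 (MIDI 55); B3 at fret 3 → D4 (MIDI 62).
55 − 62 = -7, so the two pitches are 7 semitones apart.

-7 semitones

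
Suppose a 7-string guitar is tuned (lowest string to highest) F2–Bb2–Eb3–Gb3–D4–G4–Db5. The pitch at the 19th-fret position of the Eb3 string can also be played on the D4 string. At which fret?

8

Eb3 at fret 19 is Eb3 + 19 semitones = Bb4.
The open D4 string is 11 semitones above the open Eb3, so the same pitch on the D4 string lies at fret 19 − 11 = 8.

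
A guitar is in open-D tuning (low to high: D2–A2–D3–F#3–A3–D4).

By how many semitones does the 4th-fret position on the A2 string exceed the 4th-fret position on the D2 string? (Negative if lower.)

7 semitones

A2 at fret 4 → C#3 (MIDI 49); D2 at fret 4 → F#2 (MIDI 42).
49 − 42 = 7, so the two pitches are 7 semitones apart.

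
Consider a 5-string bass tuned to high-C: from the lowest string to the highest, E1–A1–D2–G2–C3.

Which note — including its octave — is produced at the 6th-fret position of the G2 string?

Each fret is one semitone, so G2 + 6 = C#3.

C#3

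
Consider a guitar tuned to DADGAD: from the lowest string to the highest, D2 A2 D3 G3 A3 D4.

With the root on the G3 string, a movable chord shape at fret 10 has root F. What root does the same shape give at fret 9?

Moving from fret 10 to fret 9 shifts the root by -1 semitone.
F down 1 semitone is E.

E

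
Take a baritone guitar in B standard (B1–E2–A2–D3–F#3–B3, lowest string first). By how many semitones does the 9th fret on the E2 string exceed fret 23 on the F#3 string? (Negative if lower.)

-28 semitones

E2 at fret 9 → C#3 (MIDI 49); F#3 at fret 23 → F5 (MIDI 77).
49 − 77 = -28, so the two pitches are 28 semitones apart.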